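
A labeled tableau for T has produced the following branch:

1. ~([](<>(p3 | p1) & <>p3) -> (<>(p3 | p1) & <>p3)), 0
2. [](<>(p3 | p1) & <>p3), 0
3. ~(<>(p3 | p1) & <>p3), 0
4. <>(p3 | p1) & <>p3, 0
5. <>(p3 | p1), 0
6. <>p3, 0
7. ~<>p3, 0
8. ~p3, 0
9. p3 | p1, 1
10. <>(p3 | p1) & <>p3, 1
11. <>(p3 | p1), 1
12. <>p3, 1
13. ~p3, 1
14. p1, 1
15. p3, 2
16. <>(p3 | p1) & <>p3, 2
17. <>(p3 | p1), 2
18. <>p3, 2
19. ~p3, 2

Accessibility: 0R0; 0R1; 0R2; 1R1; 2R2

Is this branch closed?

Both p3 and ~p3 appear at 2.

Yes, closed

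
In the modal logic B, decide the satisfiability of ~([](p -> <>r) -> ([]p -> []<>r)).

Unsatisfiable (every branch closes)

1. ~([](p -> <>r) -> ([]p -> []<>r)), w0
2. [](p -> <>r), w0
3. ~([]p -> []<>r), w0
4. []p, w0
5. ~[]<>r, w0
6. p -> <>r, w0
7. p, w0
8. <>r, w0
9. ~<>r, w1
10. p -> <>r, w1
11. p, w1
12. ~r, w0
13. ~r, w1
14. <>r, w1
15. r, w2
16. p -> <>r, w2
17. p, w2
18. <>r, w2
19. r, w3
20. ~r, w3
Accessibility: w0Rw0, w0Rw1, w0Rw2, w1Rw0, w1Rw1, w1Rw3, w2Rw0, w2Rw2, w3Rw1, w3Rw3
Branch closes: r and ~r both at w3.
(One branch shown.) All branches close.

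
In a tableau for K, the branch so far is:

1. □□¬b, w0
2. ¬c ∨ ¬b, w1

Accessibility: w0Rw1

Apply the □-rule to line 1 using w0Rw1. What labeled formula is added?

□¬b, w1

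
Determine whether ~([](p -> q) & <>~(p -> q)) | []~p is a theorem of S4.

Tableau for the negation ~(~([](p -> q) & <>~(p -> q)) | []~p):
1. ~(~([](p -> q) & <>~(p -> q)) | []~p), u
2. [](p -> q) & <>~(p -> q), u
3. ~[]~p, u
4. [](p -> q), u
5. <>~(p -> q), u
6. p -> q, u
7. q, u
8. p, v
9. p -> q, v
10. q, v
11. ~(p -> q), w
12. p, w
13. ~q, w
14. p -> q, w
15. q, w
Accessibility: uRu, uRv, uRw, vRv, wRw
Branch closes: q and ~q both at w.
Every branch of the negation's tableau closes; the branch above is one of them.

Yes, valid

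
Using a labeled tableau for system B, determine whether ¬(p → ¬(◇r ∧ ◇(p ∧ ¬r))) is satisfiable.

Satisfiable (open branch found)

1. ¬(p → ¬(◇r ∧ ◇(p ∧ ¬r))), u
2. p, u
3. ◇r ∧ ◇(p ∧ ¬r), u
4. ◇r, u
5. ◇(p ∧ ¬r), u
6. r, v
7. p ∧ ¬r, w
8. p, w
9. ¬r, w
Accessibility: uRu, uRv, uRw, vRu, vRv, wRu, wRw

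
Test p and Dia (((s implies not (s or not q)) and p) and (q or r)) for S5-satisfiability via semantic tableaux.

Satisfiable

1. p and Dia (((s implies not (s or not q)) and p) and (q or r)), u
2. p, u
3. Dia (((s implies not (s or not q)) and p) and (q or r)), u
4. ((s implies not (s or not q)) and p) and (q or r), v
5. (s implies not (s or not q)) and p, v
6. q or r, v
7. s implies not (s or not q), v
8. p, v
9. r, v
10. not (s or not q), v
11. not s, v
12. q, v
Accessibility: uRu, uRv, vRu, vRv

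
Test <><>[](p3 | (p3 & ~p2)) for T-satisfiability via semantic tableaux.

Satisfiable

1. <><>[](p3 | (p3 & ~p2)), 0
2. <>[](p3 | (p3 & ~p2)), 1   [<>-rule on 1: fresh world 1, 0R1]
3. [](p3 | (p3 & ~p2)), 2   [<>-rule on 2: fresh world 2, 1R2]
4. p3 | (p3 & ~p2), 2   [[]-rule on 3 via 2R2]
5. p3 & ~p2, 2   [|-rule on 4 (branches; this branch)]
6. p3, 2   [&-rule on 5]
7. ~p2, 2   [&-rule on 5]
Accessibility: 0R0, 0R1, 1R1, 1R2, 2R2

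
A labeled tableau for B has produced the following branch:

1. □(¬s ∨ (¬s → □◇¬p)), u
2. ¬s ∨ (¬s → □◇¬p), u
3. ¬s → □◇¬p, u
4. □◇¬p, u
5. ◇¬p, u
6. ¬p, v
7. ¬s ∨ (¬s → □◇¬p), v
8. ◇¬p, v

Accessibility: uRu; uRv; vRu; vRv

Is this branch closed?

There is no literal clash: for every atom and world, at most one sign appears.

No, open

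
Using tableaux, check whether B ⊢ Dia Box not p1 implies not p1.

Valid

Tableau for the negation not (Dia Box not p1 implies not p1):
1. not (Dia Box not p1 implies not p1), 0
2. Dia Box not p1, 0
3. p1, 0
4. Box not p1, 1
5. not p1, 0
Accessibility: 0R0, 0R1, 1R0, 1R1
Branch closes: p1 and not p1 both at 0.
All branches of the negation close; one closing branch shown above.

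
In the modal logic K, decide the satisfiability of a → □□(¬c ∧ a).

Satisfiable

1. a → □□(¬c ∧ a), 0
2. □□(¬c ∧ a), 0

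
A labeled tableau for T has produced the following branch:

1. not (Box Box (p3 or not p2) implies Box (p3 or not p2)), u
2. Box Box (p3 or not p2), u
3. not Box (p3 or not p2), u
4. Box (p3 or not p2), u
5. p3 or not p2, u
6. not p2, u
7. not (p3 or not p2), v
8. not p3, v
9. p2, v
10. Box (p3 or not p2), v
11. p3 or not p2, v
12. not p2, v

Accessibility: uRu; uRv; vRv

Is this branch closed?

Closed

Both p2 and not p2 appear at v.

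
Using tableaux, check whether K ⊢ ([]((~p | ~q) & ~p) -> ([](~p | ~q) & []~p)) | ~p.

Valid

Tableau for the negation ~(([]((~p | ~q) & ~p) -> ([](~p | ~q) & []~p)) | ~p):
1. ~(([]((~p | ~q) & ~p) -> ([](~p | ~q) & []~p)) | ~p), u
2. ~([]((~p | ~q) & ~p) -> ([](~p | ~q) & []~p)), u   [~|-rule on 1]
3. p, u   [~|-rule on 1]
4. []((~p | ~q) & ~p), u   [~->-rule on 2]
5. ~([](~p | ~q) & []~p), u   [~->-rule on 2]
6. ~[](~p | ~q), u   [~&-rule on 5 (branches; this branch)]
7. ~(~p | ~q), v   [~[]-rule on 6: fresh world v, uRv]
8. p, v   [~|-rule on 7]
9. q, v   [~|-rule on 7]
10. (~p | ~q) & ~p, v   [[]-rule on 4 via uRv]
11. ~p | ~q, v   [&-rule on 10]
12. ~p, v   [&-rule on 10]
Accessibility: uRv
Branch closes: p and ~p both at v.
Every branch of the negation's tableau closes; the branch above is one of them.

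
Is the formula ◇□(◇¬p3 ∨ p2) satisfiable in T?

1. ◇□(◇¬p3 ∨ p2), 0
2. □(◇¬p3 ∨ p2), 1   [◇-rule on 1: fresh world 1, 0R1]
3. ◇¬p3 ∨ p2, 1   [□-rule on 2 via 1R1]
4. p2, 1   [∨-rule on 3 (branches; this branch)]
Accessibility: 0R0, 0R1, 1R1

Satisfiable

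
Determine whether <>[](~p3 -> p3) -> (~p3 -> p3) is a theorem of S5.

Yes, valid

Tableau for the negation ~(<>[](~p3 -> p3) -> (~p3 -> p3)):
1. ~(<>[](~p3 -> p3) -> (~p3 -> p3)), w0
2. <>[](~p3 -> p3), w0
3. ~(~p3 -> p3), w0
4. ~p3, w0
5. [](~p3 -> p3), w1
6. ~p3 -> p3, w0
7. ~p3 -> p3, w1
8. p3, w0
Accessibility: w0Rw0, w0Rw1, w1Rw0, w1Rw1
Branch closes: p3 and ~p3 both at w0.
All branches of the negation close; one closing branch shown above.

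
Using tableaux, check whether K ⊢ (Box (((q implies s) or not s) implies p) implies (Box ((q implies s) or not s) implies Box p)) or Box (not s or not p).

Tableau for the negation not ((Box (((q implies s) or not s) implies p) implies (Box ((q implies s) or not s) implies Box p)) or Box (not s or not p)):
1. not ((Box (((q implies s) or not s) implies p) implies (Box ((q implies s) or not s) implies Box p)) or Box (not s or not p)), w0
2. not (Box (((q implies s) or not s) implies p) implies (Box ((q implies s) or not s) implies Box p)), w0   [neg-or-rule on 1]
3. not Box (not s or not p), w0   [neg-or-rule on 1]
4. Box (((q implies s) or not s) implies p), w0   [neg-implies-rule on 2]
5. not (Box ((q implies s) or not s) implies Box p), w0   [neg-implies-rule on 2]
6. Box ((q implies s) or not s), w0   [neg-implies-rule on 5]
7. not Box p, w0   [neg-implies-rule on 5]
8. not (not s or not p), w1   [neg-Box-rule on 3: fresh world w1, w0Rw1]
9. s, w1   [neg-or-rule on 8]
10. p, w1   [neg-or-rule on 8]
11. ((q implies s) or not s) implies p, w1   [Box-rule on 4 via w0Rw1]
12. (q implies s) or not s, w1   [Box-rule on 6 via w0Rw1]
13. q implies s, w1   [or-rule on 12 (branches; this branch)]
14. not p, w2   [neg-Box-rule on 7: fresh world w2, w0Rw2]
15. ((q implies s) or not s) implies p, w2   [Box-rule on 4 via w0Rw2]
16. (q implies s) or not s, w2   [Box-rule on 6 via w0Rw2]
17. not ((q implies s) or not s), w2   [implies-rule on 15 (branches; this branch)]
18. not (q implies s), w2   [neg-or-rule on 17]
19. s, w2   [neg-or-rule on 17]
20. q, w2   [neg-implies-rule on 18]
21. not s, w2   [neg-implies-rule on 18]
Accessibility: w0Rw1, w0Rw2
Branch closes: s and not s both at w2.
Every branch of the negation's tableau closes; the branch above is one of them.

Valid in K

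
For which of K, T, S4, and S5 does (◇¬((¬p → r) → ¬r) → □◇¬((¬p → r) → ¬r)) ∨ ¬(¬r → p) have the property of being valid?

S5-tableau for the negation ¬((◇¬((¬p → r) → ¬r) → □◇¬((¬p → r) → ¬r)) ∨ ¬(¬r → p)):
1. ¬((◇¬((¬p → r) → ¬r) → □◇¬((¬p → r) → ¬r)) ∨ ¬(¬r → p)), 0
2. ¬(◇¬((¬p → r) → ¬r) → □◇¬((¬p → r) → ¬r)), 0   [¬∨-rule on 1]
3. ¬r → p, 0   [¬∨-rule on 1]
4. ◇¬((¬p → r) → ¬r), 0   [¬→-rule on 2]
5. ¬□◇¬((¬p → r) → ¬r), 0   [¬→-rule on 2]
6. p, 0   [→-rule on 3 (branches; this branch)]
7. ¬((¬p → r) → ¬r), 1   [◇-rule on 4: fresh world 1, 0R1]
8. ¬p → r, 1   [¬→-rule on 7]
9. r, 1   [¬→-rule on 7]
10. ¬◇¬((¬p → r) → ¬r), 2   [¬□-rule on 5: fresh world 2, 0R2]
11. (¬p → r) → ¬r, 0   [¬◇-rule on 10 via 2R0]
12. (¬p → r) → ¬r, 1   [¬◇-rule on 10 via 2R1]
13. (¬p → r) → ¬r, 2   [¬◇-rule on 10 via 2R2]
14. ¬r, 0   [→-rule on 11 (branches; this branch)]
15. ¬(¬p → r), 1   [→-rule on 12 (branches; this branch)]
16. ¬p, 1   [¬→-rule on 15]
17. ¬r, 1   [¬→-rule on 15]
Accessibility: 0R0, 0R1, 0R2, 1R0, 1R1, 1R2, 2R0, 2R1, 2R2
Branch closes: r and ¬r both at 1.
Every branch closes (one shown): valid in S5.
S4-tableau for the negation ¬((◇¬((¬p → r) → ¬r) → □◇¬((¬p → r) → ¬r)) ∨ ¬(¬r → p)):
1. ¬((◇¬((¬p → r) → ¬r) → □◇¬((¬p → r) → ¬r)) ∨ ¬(¬r → p)), 0
2. ¬(◇¬((¬p → r) → ¬r) → □◇¬((¬p → r) → ¬r)), 0   [¬∨-rule on 1]
3. ¬r → p, 0   [¬∨-rule on 1]
4. ◇¬((¬p → r) → ¬r), 0   [¬→-rule on 2]
5. ¬□◇¬((¬p → r) → ¬r), 0   [¬→-rule on 2]
6. p, 0   [→-rule on 3 (branches; this branch)]
7. ¬((¬p → r) → ¬r), 1   [◇-rule on 4: fresh world 1, 0R1]
8. ¬p → r, 1   [¬→-rule on 7]
9. r, 1   [¬→-rule on 7]
10. ¬◇¬((¬p → r) → ¬r), 2   [¬□-rule on 5: fresh world 2, 0R2]
11. (¬p → r) → ¬r, 2   [¬◇-rule on 10 via 2R2]
12. ¬r, 2   [→-rule on 11 (branches; this branch)]
Accessibility: 0R0, 0R1, 0R2, 1R1, 2R2
Complete open branch: countermodel on an S4-frame, so not valid in S4, nor in K, T (the same frame is also a K-frame and a T-frame).

S5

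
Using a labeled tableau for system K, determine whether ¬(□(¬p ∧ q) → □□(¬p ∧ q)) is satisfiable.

Yes, satisfiable

1. ¬(□(¬p ∧ q) → □□(¬p ∧ q)), 0
2. □(¬p ∧ q), 0
3. ¬□□(¬p ∧ q), 0
4. ¬□(¬p ∧ q), 1
5. ¬p ∧ q, 1
6. ¬p, 1
7. q, 1
8. ¬(¬p ∧ q), 2
9. ¬q, 2
Accessibility: 0R1, 1R2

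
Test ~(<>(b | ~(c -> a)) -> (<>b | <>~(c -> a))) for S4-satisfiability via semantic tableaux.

No, unsatisfiable

1. ~(<>(b | ~(c -> a)) -> (<>b | <>~(c -> a))), u
2. <>(b | ~(c -> a)), u   [~->-rule on 1]
3. ~(<>b | <>~(c -> a)), u   [~->-rule on 1]
4. ~<>b, u   [~|-rule on 3]
5. ~<>~(c -> a), u   [~|-rule on 3]
6. ~b, u   [~<>-rule on 4 via uRu]
7. c -> a, u   [~<>-rule on 5 via uRu]
8. a, u   [->-rule on 7 (branches; this branch)]
9. b | ~(c -> a), v   [<>-rule on 2: fresh world v, uRv]
10. ~b, v   [~<>-rule on 4 via uRv]
11. c -> a, v   [~<>-rule on 5 via uRv]
12. ~(c -> a), v   [|-rule on 9 (branches; this branch)]
13. c, v   [~->-rule on 12]
14. ~a, v   [~->-rule on 12]
15. a, v   [->-rule on 11 (branches; this branch)]
Accessibility: uRu, uRv, vRv
Branch closes: a and ~a both at v.
All branches of the tableau close; one closing branch shown above.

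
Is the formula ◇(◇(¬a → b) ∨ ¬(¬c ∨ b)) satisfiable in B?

Satisfiable (open branch found)

1. ◇(◇(¬a → b) ∨ ¬(¬c ∨ b)), u
2. ◇(¬a → b) ∨ ¬(¬c ∨ b), v
3. ¬(¬c ∨ b), v
4. c, v
5. ¬b, v
Accessibility: uRu, uRv, vRu, vRv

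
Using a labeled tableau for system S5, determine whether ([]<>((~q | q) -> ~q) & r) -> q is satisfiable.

1. ([]<>((~q | q) -> ~q) & r) -> q, w0
2. q, w0   [->-rule on 1 (branches; this branch)]
Accessibility: w0Rw0

Satisfiable (open branch found)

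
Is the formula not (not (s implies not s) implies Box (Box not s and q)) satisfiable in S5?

1. not (not (s implies not s) implies Box (Box not s and q)), u
2. not (s implies not s), u
3. not Box (Box not s and q), u
4. s, u
5. not (Box not s and q), v
6. not q, v
Accessibility: uRu, uRv, vRu, vRv

Yes, satisfiable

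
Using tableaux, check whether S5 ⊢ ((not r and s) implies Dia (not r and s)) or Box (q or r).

Yes, valid

Tableau for the negation not (((not r and s) implies Dia (not r and s)) or Box (q or r)):
1. not (((not r and s) implies Dia (not r and s)) or Box (q or r)), w0
2. not ((not r and s) implies Dia (not r and s)), w0
3. not Box (q or r), w0
4. not r and s, w0
5. not Dia (not r and s), w0
6. not r, w0
7. s, w0
8. not (not r and s), w0
9. not s, w0
Accessibility: w0Rw0
Branch closes: s and not s both at w0.
All branches of the negation close; one closing branch shown above.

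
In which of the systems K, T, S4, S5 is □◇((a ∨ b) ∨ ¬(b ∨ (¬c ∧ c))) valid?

T, S4, S5

T-tableau for the negation ¬□◇((a ∨ b) ∨ ¬(b ∨ (¬c ∧ c))):
1. ¬□◇((a ∨ b) ∨ ¬(b ∨ (¬c ∧ c))), u
2. ¬◇((a ∨ b) ∨ ¬(b ∨ (¬c ∧ c))), v   [¬□-rule on 1: fresh world v, uRv]
3. ¬((a ∨ b) ∨ ¬(b ∨ (¬c ∧ c))), v   [¬◇-rule on 2 via vRv]
4. ¬(a ∨ b), v   [¬∨-rule on 3]
5. b ∨ (¬c ∧ c), v   [¬∨-rule on 3]
6. ¬a, v   [¬∨-rule on 4]
7. ¬b, v   [¬∨-rule on 4]
8. ¬c ∧ c, v   [∨-rule on 5 (branches; this branch)]
9. ¬c, v   [∧-rule on 8]
10. c, v   [∧-rule on 8]
Accessibility: uRu, uRv, vRv
Branch closes: c and ¬c both at v.
Every branch closes (one shown): valid in T, hence also in S4, S5 (every theorem of T is a theorem of S4 and S5).
K-tableau for the negation ¬□◇((a ∨ b) ∨ ¬(b ∨ (¬c ∧ c))):
1. ¬□◇((a ∨ b) ∨ ¬(b ∨ (¬c ∧ c))), u
2. ¬◇((a ∨ b) ∨ ¬(b ∨ (¬c ∧ c))), v   [¬□-rule on 1: fresh world v, uRv]
Accessibility: uRv
Complete open branch: countermodel on a K-frame, so not valid in K.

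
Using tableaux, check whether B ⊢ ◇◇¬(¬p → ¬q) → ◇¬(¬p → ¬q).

Tableau for the negation ¬(◇◇¬(¬p → ¬q) → ◇¬(¬p → ¬q)):
1. ¬(◇◇¬(¬p → ¬q) → ◇¬(¬p → ¬q)), 0
2. ◇◇¬(¬p → ¬q), 0
3. ¬◇¬(¬p → ¬q), 0
4. ¬p → ¬q, 0
5. ¬q, 0
6. ◇¬(¬p → ¬q), 1
7. ¬p → ¬q, 1
8. ¬q, 1
9. ¬(¬p → ¬q), 2
10. ¬p, 2
11. q, 2
Accessibility: 0R0, 0R1, 1R0, 1R1, 1R2, 2R1, 2R2
The negation has an open branch (countermodel exists).

Invalid (countermodel exists)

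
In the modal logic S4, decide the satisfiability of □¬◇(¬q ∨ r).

Yes, satisfiable

1. □¬◇(¬q ∨ r), 0
2. ¬◇(¬q ∨ r), 0
3. ¬(¬q ∨ r), 0
4. q, 0
5. ¬r, 0
Accessibility: 0R0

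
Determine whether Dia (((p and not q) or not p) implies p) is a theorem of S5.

Tableau for the negation not Dia (((p and not q) or not p) implies p):
1. not Dia (((p and not q) or not p) implies p), 0
2. not (((p and not q) or not p) implies p), 0   [neg-Dia-rule on 1 via 0R0]
3. (p and not q) or not p, 0   [neg-implies-rule on 2]
4. not p, 0   [neg-implies-rule on 2]
Accessibility: 0R0
The negation has an open branch (countermodel exists).

Invalid (countermodel exists)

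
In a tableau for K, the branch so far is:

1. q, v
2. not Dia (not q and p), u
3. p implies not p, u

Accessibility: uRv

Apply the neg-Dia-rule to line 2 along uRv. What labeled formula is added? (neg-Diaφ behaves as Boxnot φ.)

neg-Diaφ behaves as Boxnot φ: propagate the negated body to each accessible world.

not (not q and p), v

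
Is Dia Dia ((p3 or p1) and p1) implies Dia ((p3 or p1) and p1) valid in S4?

Tableau for the negation not (Dia Dia ((p3 or p1) and p1) implies Dia ((p3 or p1) and p1)):
1. not (Dia Dia ((p3 or p1) and p1) implies Dia ((p3 or p1) and p1)), w0
2. Dia Dia ((p3 or p1) and p1), w0   [neg-implies-rule on 1]
3. not Dia ((p3 or p1) and p1), w0   [neg-implies-rule on 1]
4. not ((p3 or p1) and p1), w0   [neg-Dia-rule on 3 via w0Rw0]
5. not (p3 or p1), w0   [neg-and-rule on 4 (branches; this branch)]
6. not p3, w0   [neg-or-rule on 5]
7. not p1, w0   [neg-or-rule on 5]
8. Dia ((p3 or p1) and p1), w1   [Dia-rule on 2: fresh world w1, w0Rw1]
9. not ((p3 or p1) and p1), w1   [neg-Dia-rule on 3 via w0Rw1]
10. not (p3 or p1), w1   [neg-and-rule on 9 (branches; this branch)]
11. not p3, w1   [neg-or-rule on 10]
12. not p1, w1   [neg-or-rule on 10]
13. (p3 or p1) and p1, w2   [Dia-rule on 8: fresh world w2, w1Rw2]
14. p3 or p1, w2   [and-rule on 13]
15. p1, w2   [and-rule on 13]
16. not ((p3 or p1) and p1), w2   [neg-Dia-rule on 3 via w0Rw2]
17. not (p3 or p1), w2   [neg-and-rule on 16 (branches; this branch)]
18. not p3, w2   [neg-or-rule on 17]
19. not p1, w2   [neg-or-rule on 17]
Accessibility: w0Rw0, w0Rw1, w0Rw2, w1Rw1, w1Rw2, w2Rw2
Branch closes: p1 and not p1 both at w2.
All branches of the negation close; one closing branch shown above.

Yes, valid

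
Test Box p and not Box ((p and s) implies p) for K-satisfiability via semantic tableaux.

Unsatisfiable (every branch closes)

1. Box p and not Box ((p and s) implies p), u
2. Box p, u   [and-rule on 1]
3. not Box ((p and s) implies p), u   [and-rule on 1]
4. not ((p and s) implies p), v   [neg-Box-rule on 3: fresh world v, uRv]
5. p and s, v   [neg-implies-rule on 4]
6. not p, v   [neg-implies-rule on 4]
7. p, v   [and-rule on 5]
8. s, v   [and-rule on 5]
Accessibility: uRv
Branch closes: p and not p both at v.
(One branch shown.) All branches close.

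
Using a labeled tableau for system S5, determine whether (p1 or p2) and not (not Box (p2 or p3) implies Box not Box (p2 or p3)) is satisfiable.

Unsatisfiable

1. (p1 or p2) and not (not Box (p2 or p3) implies Box not Box (p2 or p3)), w0
2. p1 or p2, w0
3. not (not Box (p2 or p3) implies Box not Box (p2 or p3)), w0
4. not Box (p2 or p3), w0
5. not Box not Box (p2 or p3), w0
6. p2, w0
7. not (p2 or p3), w1
8. not p2, w1
9. not p3, w1
10. Box (p2 or p3), w2
11. p2 or p3, w0
12. p2 or p3, w1
13. p2 or p3, w2
14. p3, w0
15. p3, w1
Accessibility: w0Rw0, w0Rw1, w0Rw2, w1Rw0, w1Rw1, w1Rw2, w2Rw0, w2Rw1, w2Rw2
Branch closes: p3 and not p3 both at w1.
Every branch closes; the branch above is one of them.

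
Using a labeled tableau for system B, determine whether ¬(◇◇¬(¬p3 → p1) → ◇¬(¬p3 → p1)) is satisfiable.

Satisfiable (open branch found)

1. ¬(◇◇¬(¬p3 → p1) → ◇¬(¬p3 → p1)), u
2. ◇◇¬(¬p3 → p1), u
3. ¬◇¬(¬p3 → p1), u
4. ¬p3 → p1, u
5. p1, u
6. ◇¬(¬p3 → p1), v
7. ¬p3 → p1, v
8. p1, v
9. ¬(¬p3 → p1), w
10. ¬p3, w
11. ¬p1, w
Accessibility: uRu, uRv, vRu, vRv, vRw, wRv, wRw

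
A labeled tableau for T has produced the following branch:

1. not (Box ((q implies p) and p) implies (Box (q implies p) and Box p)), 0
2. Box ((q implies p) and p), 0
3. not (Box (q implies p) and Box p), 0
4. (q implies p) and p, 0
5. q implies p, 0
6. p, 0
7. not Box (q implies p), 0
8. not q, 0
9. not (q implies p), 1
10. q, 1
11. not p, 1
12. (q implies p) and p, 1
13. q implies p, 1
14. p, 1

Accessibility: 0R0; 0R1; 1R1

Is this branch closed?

Closed

Both p and not p appear at 1.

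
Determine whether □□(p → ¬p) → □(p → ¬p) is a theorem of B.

Yes, valid

Tableau for the negation ¬(□□(p → ¬p) → □(p → ¬p)):
1. ¬(□□(p → ¬p) → □(p → ¬p)), w0
2. □□(p → ¬p), w0
3. ¬□(p → ¬p), w0
4. □(p → ¬p), w0
5. p → ¬p, w0
6. ¬p, w0
7. ¬(p → ¬p), w1
8. p, w1
9. □(p → ¬p), w1
10. p → ¬p, w1
11. ¬p, w1
Accessibility: w0Rw0, w0Rw1, w1Rw0, w1Rw1
Branch closes: p and ¬p both at w1.
Every branch of the negation's tableau closes; the branch above is one of them.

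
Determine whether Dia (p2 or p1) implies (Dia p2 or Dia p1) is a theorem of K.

Yes, valid

Tableau for the negation not (Dia (p2 or p1) implies (Dia p2 or Dia p1)):
1. not (Dia (p2 or p1) implies (Dia p2 or Dia p1)), u
2. Dia (p2 or p1), u
3. not (Dia p2 or Dia p1), u
4. not Dia p2, u
5. not Dia p1, u
6. p2 or p1, v
7. not p2, v
8. not p1, v
9. p1, v
Accessibility: uRv
Branch closes: p1 and not p1 both at v.
All branches of the negation close; one closing branch shown above.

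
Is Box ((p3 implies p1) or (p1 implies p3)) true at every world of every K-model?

Yes, valid

Tableau for the negation not Box ((p3 implies p1) or (p1 implies p3)):
1. not Box ((p3 implies p1) or (p1 implies p3)), u
2. not ((p3 implies p1) or (p1 implies p3)), v
3. not (p3 implies p1), v
4. not (p1 implies p3), v
5. p3, v
6. not p1, v
7. p1, v
8. not p3, v
Accessibility: uRv
Branch closes: p1 and not p1 both at v.
Every branch of the negation's tableau closes; the branch above is one of them.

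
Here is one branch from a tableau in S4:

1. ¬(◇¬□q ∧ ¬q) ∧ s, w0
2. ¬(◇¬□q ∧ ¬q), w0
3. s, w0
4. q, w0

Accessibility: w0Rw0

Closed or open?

Open

No world carries both an atom and its negation.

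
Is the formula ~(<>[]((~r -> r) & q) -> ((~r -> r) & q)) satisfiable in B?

Unsatisfiable

1. ~(<>[]((~r -> r) & q) -> ((~r -> r) & q)), w0
2. <>[]((~r -> r) & q), w0
3. ~((~r -> r) & q), w0
4. ~(~r -> r), w0
5. ~r, w0
6. []((~r -> r) & q), w1
7. (~r -> r) & q, w0
8. ~r -> r, w0
9. q, w0
10. (~r -> r) & q, w1
11. ~r -> r, w1
12. q, w1
13. r, w0
Accessibility: w0Rw0, w0Rw1, w1Rw0, w1Rw1
Branch closes: r and ~r both at w0.
(One branch shown.) All branches close.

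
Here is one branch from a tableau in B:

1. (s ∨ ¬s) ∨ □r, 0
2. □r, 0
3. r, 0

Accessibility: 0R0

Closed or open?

Not closed

No atom appears with both signs at the same world.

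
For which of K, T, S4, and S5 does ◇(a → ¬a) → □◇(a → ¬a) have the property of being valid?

S5

S5-tableau for the negation ¬(◇(a → ¬a) → □◇(a → ¬a)):
1. ¬(◇(a → ¬a) → □◇(a → ¬a)), w0
2. ◇(a → ¬a), w0
3. ¬□◇(a → ¬a), w0
4. a → ¬a, w1
5. ¬a, w1
6. ¬◇(a → ¬a), w2
7. ¬(a → ¬a), w0
8. a, w0
9. ¬(a → ¬a), w1
10. a, w1
Accessibility: w0Rw0, w0Rw1, w0Rw2, w1Rw0, w1Rw1, w1Rw2, w2Rw0, w2Rw1, w2Rw2
Branch closes: a and ¬a both at w1.
Every branch closes (one shown): valid in S5.
S4-tableau for the negation ¬(◇(a → ¬a) → □◇(a → ¬a)):
1. ¬(◇(a → ¬a) → □◇(a → ¬a)), w0
2. ◇(a → ¬a), w0
3. ¬□◇(a → ¬a), w0
4. a → ¬a, w1
5. ¬a, w1
6. ¬◇(a → ¬a), w2
7. ¬(a → ¬a), w2
8. a, w2
Accessibility: w0Rw0, w0Rw1, w0Rw2, w1Rw1, w2Rw2
Complete open branch: countermodel on an S4-frame, so not valid in S4, nor in K, T (the same frame is also a K-frame and a T-frame).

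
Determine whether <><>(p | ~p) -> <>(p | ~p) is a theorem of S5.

Yes, valid

Tableau for the negation ~(<><>(p | ~p) -> <>(p | ~p)):
1. ~(<><>(p | ~p) -> <>(p | ~p)), 0
2. <><>(p | ~p), 0   [~->-rule on 1]
3. ~<>(p | ~p), 0   [~->-rule on 1]
4. ~(p | ~p), 0   [~<>-rule on 3 via 0R0]
5. ~p, 0   [~|-rule on 4]
6. p, 0   [~|-rule on 4]
Accessibility: 0R0
Branch closes: p and ~p both at 0.
All branches of the negation close; one closing branch shown above.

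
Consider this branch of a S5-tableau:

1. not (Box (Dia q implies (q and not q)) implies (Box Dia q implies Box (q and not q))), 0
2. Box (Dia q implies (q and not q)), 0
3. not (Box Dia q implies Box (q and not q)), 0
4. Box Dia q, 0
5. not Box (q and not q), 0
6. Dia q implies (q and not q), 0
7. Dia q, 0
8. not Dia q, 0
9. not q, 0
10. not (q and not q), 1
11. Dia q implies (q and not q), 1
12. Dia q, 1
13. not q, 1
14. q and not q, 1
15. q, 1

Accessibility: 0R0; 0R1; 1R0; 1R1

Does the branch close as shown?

Both q and not q appear at 1.

Yes, closed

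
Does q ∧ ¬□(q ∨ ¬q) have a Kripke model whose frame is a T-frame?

No, unsatisfiable

1. q ∧ ¬□(q ∨ ¬q), u
2. q, u   [∧-rule on 1]
3. ¬□(q ∨ ¬q), u   [∧-rule on 1]
4. ¬(q ∨ ¬q), v   [¬□-rule on 3: fresh world v, uRv]
5. ¬q, v   [¬∨-rule on 4]
6. q, v   [¬∨-rule on 4]
Accessibility: uRu, uRv, vRv
Branch closes: q and ¬q both at v.
All branches of the tableau close; one closing branch shown above.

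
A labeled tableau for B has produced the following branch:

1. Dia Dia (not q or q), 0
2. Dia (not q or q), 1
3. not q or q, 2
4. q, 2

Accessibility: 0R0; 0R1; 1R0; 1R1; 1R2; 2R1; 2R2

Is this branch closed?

No, open

No atom appears with both signs at the same world.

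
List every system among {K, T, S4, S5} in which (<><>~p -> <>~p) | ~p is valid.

S4-tableau for the negation ~((<><>~p -> <>~p) | ~p):
1. ~((<><>~p -> <>~p) | ~p), w0
2. ~(<><>~p -> <>~p), w0   [~|-rule on 1]
3. p, w0   [~|-rule on 1]
4. <><>~p, w0   [~->-rule on 2]
5. ~<>~p, w0   [~->-rule on 2]
6. <>~p, w1   [<>-rule on 4: fresh world w1, w0Rw1]
7. p, w1   [~<>-rule on 5 via w0Rw1]
8. ~p, w2   [<>-rule on 6: fresh world w2, w1Rw2]
9. p, w2   [~<>-rule on 5 via w0Rw2]
Accessibility: w0Rw0, w0Rw1, w0Rw2, w1Rw1, w1Rw2, w2Rw2
Branch closes: p and ~p both at w2.
Every branch closes (one shown): valid in S4, hence also in S5 (every theorem of S4 is a theorem of S5).
T-tableau for the negation ~((<><>~p -> <>~p) | ~p):
1. ~((<><>~p -> <>~p) | ~p), w0
2. ~(<><>~p -> <>~p), w0   [~|-rule on 1]
3. p, w0   [~|-rule on 1]
4. <><>~p, w0   [~->-rule on 2]
5. ~<>~p, w0   [~->-rule on 2]
6. <>~p, w1   [<>-rule on 4: fresh world w1, w0Rw1]
7. p, w1   [~<>-rule on 5 via w0Rw1]
8. ~p, w2   [<>-rule on 6: fresh world w2, w1Rw2]
Accessibility: w0Rw0, w0Rw1, w1Rw1, w1Rw2, w2Rw2
Complete open branch: countermodel on a T-frame, so not valid in T, nor in K (the same frame is also a K-frame).

S4, S5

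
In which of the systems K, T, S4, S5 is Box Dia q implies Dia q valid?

K-tableau for the negation not (Box Dia q implies Dia q):
1. not (Box Dia q implies Dia q), u
2. Box Dia q, u
3. not Dia q, u
Complete open branch: countermodel on a K-frame, so not valid in K.
T-tableau for the negation not (Box Dia q implies Dia q):
1. not (Box Dia q implies Dia q), u
2. Box Dia q, u
3. not Dia q, u
4. Dia q, u
5. not q, u
6. q, v
7. Dia q, v
8. not q, v
Accessibility: uRu, uRv, vRv
Branch closes: q and not q both at v.
Every branch closes (one shown): valid in T, hence also in S4, S5 (every theorem of T is a theorem of S4 and S5).

T, S4, S5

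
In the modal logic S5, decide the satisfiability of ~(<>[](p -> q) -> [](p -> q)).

No, unsatisfiable

1. ~(<>[](p -> q) -> [](p -> q)), 0
2. <>[](p -> q), 0
3. ~[](p -> q), 0
4. [](p -> q), 1
5. p -> q, 0
6. p -> q, 1
7. q, 0
8. q, 1
9. ~(p -> q), 2
10. p, 2
11. ~q, 2
12. p -> q, 2
13. q, 2
Accessibility: 0R0, 0R1, 0R2, 1R0, 1R1, 1R2, 2R0, 2R1, 2R2
Branch closes: q and ~q both at 2.
(One branch shown.) All branches close.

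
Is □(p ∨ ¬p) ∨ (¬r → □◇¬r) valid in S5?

Tableau for the negation ¬(□(p ∨ ¬p) ∨ (¬r → □◇¬r)):
1. ¬(□(p ∨ ¬p) ∨ (¬r → □◇¬r)), u
2. ¬□(p ∨ ¬p), u
3. ¬(¬r → □◇¬r), u
4. ¬r, u
5. ¬□◇¬r, u
6. ¬(p ∨ ¬p), v
7. ¬p, v
8. p, v
Accessibility: uRu, uRv, vRu, vRv
Branch closes: p and ¬p both at v.
Every branch of the negation's tableau closes; the branch above is one of them.

Valid in S5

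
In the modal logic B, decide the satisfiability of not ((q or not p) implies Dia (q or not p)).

Unsatisfiable

1. not ((q or not p) implies Dia (q or not p)), u
2. q or not p, u
3. not Dia (q or not p), u
4. not (q or not p), u
5. not q, u
6. p, u
7. not p, u
Accessibility: uRu
Branch closes: p and not p both at u.
(One branch shown.) All branches close.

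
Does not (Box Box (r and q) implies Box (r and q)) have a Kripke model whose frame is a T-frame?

1. not (Box Box (r and q) implies Box (r and q)), u
2. Box Box (r and q), u
3. not Box (r and q), u
4. Box (r and q), u
5. r and q, u
6. r, u
7. q, u
8. not (r and q), v
9. Box (r and q), v
10. r and q, v
11. r, v
12. q, v
13. not q, v
Accessibility: uRu, uRv, vRv
Branch closes: q and not q both at v.
All branches of the tableau close; one closing branch shown above.

No, unsatisfiable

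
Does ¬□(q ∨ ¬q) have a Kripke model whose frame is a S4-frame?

1. ¬□(q ∨ ¬q), 0
2. ¬(q ∨ ¬q), 1
3. ¬q, 1
4. q, 1
Accessibility: 0R0, 0R1, 1R1
Branch closes: q and ¬q both at 1.
(One branch shown.) All branches close.

Unsatisfiable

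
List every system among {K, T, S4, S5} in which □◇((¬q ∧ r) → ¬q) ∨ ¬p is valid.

T, S4, S5

T-tableau for the negation ¬(□◇((¬q ∧ r) → ¬q) ∨ ¬p):
1. ¬(□◇((¬q ∧ r) → ¬q) ∨ ¬p), u
2. ¬□◇((¬q ∧ r) → ¬q), u   [¬∨-rule on 1]
3. p, u   [¬∨-rule on 1]
4. ¬◇((¬q ∧ r) → ¬q), v   [¬□-rule on 2: fresh world v, uRv]
5. ¬((¬q ∧ r) → ¬q), v   [¬◇-rule on 4 via vRv]
6. ¬q ∧ r, v   [¬→-rule on 5]
7. q, v   [¬→-rule on 5]
8. ¬q, v   [∧-rule on 6]
9. r, v   [∧-rule on 6]
Accessibility: uRu, uRv, vRv
Branch closes: q and ¬q both at v.
Every branch closes (one shown): valid in T, hence also in S4, S5 (every theorem of T is a theorem of S4 and S5).
K-tableau for the negation ¬(□◇((¬q ∧ r) → ¬q) ∨ ¬p):
1. ¬(□◇((¬q ∧ r) → ¬q) ∨ ¬p), u
2. ¬□◇((¬q ∧ r) → ¬q), u   [¬∨-rule on 1]
3. p, u   [¬∨-rule on 1]
4. ¬◇((¬q ∧ r) → ¬q), v   [¬□-rule on 2: fresh world v, uRv]
Accessibility: uRv
Complete open branch: countermodel on a K-frame, so not valid in K.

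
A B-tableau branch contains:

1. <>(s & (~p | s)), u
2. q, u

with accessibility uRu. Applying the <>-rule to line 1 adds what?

a fresh world v with uRv, and s & (~p | s) at v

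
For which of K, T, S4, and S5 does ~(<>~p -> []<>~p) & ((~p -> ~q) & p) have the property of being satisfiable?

S4-tableau for the formula:
1. ~(<>~p -> []<>~p) & ((~p -> ~q) & p), 0
2. ~(<>~p -> []<>~p), 0
3. (~p -> ~q) & p, 0
4. <>~p, 0
5. ~[]<>~p, 0
6. ~p -> ~q, 0
7. p, 0
8. ~q, 0
9. ~p, 1
10. ~<>~p, 2
11. p, 2
Accessibility: 0R0, 0R1, 0R2, 1R1, 2R2
Complete open branch: satisfiable in S4, hence also in K, T (this S4-model is also a K-model and a T-model).
S5-tableau for the formula:
1. ~(<>~p -> []<>~p) & ((~p -> ~q) & p), 0
2. ~(<>~p -> []<>~p), 0
3. (~p -> ~q) & p, 0
4. <>~p, 0
5. ~[]<>~p, 0
6. ~p -> ~q, 0
7. p, 0
8. ~q, 0
9. ~p, 1
10. ~<>~p, 2
11. p, 1
Accessibility: 0R0, 0R1, 0R2, 1R0, 1R1, 1R2, 2R0, 2R1, 2R2
Branch closes: p and ~p both at 1.
Every branch closes (one shown): unsatisfiable in S5.

K, T, S4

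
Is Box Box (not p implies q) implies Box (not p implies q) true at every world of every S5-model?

Valid

Tableau for the negation not (Box Box (not p implies q) implies Box (not p implies q)):
1. not (Box Box (not p implies q) implies Box (not p implies q)), w0
2. Box Box (not p implies q), w0
3. not Box (not p implies q), w0
4. Box (not p implies q), w0
5. not p implies q, w0
6. q, w0
7. not (not p implies q), w1
8. not p, w1
9. not q, w1
10. Box (not p implies q), w1
11. not p implies q, w1
12. q, w1
Accessibility: w0Rw0, w0Rw1, w1Rw0, w1Rw1
Branch closes: q and not q both at w1.
Every branch of the negation's tableau closes; the branch above is one of them.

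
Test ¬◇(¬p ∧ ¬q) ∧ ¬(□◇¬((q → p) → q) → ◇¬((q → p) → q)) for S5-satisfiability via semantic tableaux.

Unsatisfiable

1. ¬◇(¬p ∧ ¬q) ∧ ¬(□◇¬((q → p) → q) → ◇¬((q → p) → q)), u
2. ¬◇(¬p ∧ ¬q), u   [∧-rule on 1]
3. ¬(□◇¬((q → p) → q) → ◇¬((q → p) → q)), u   [∧-rule on 1]
4. □◇¬((q → p) → q), u   [¬→-rule on 3]
5. ¬◇¬((q → p) → q), u   [¬→-rule on 3]
6. ¬(¬p ∧ ¬q), u   [¬◇-rule on 2 via uRu]
7. ◇¬((q → p) → q), u   [□-rule on 4 via uRu]
8. (q → p) → q, u   [¬◇-rule on 5 via uRu]
9. q, u   [¬∧-rule on 6 (branches; this branch)]
10. ¬(q → p), u   [→-rule on 8 (branches; this branch)]
11. ¬p, u   [¬→-rule on 10]
12. ¬((q → p) → q), v   [◇-rule on 7: fresh world v, uRv]
13. q → p, v   [¬→-rule on 12]
14. ¬q, v   [¬→-rule on 12]
15. ¬(¬p ∧ ¬q), v   [¬◇-rule on 2 via uRv]
16. ◇¬((q → p) → q), v   [□-rule on 4 via uRv]
17. (q → p) → q, v   [¬◇-rule on 5 via uRv]
18. p, v   [→-rule on 13 (branches; this branch)]
19. ¬(q → p), v   [→-rule on 17 (branches; this branch)]
20. q, v   [¬→-rule on 19]
21. ¬p, v   [¬→-rule on 19]
Accessibility: uRu, uRv, vRu, vRv
Branch closes: q and ¬q both at v.
(One branch shown.) All branches close.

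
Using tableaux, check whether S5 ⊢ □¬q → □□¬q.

Valid in S5

Tableau for the negation ¬(□¬q → □□¬q):
1. ¬(□¬q → □□¬q), w0
2. □¬q, w0   [¬→-rule on 1]
3. ¬□□¬q, w0   [¬→-rule on 1]
4. ¬q, w0   [□-rule on 2 via w0Rw0]
5. ¬□¬q, w1   [¬□-rule on 3: fresh world w1, w0Rw1]
6. ¬q, w1   [□-rule on 2 via w0Rw1]
7. q, w2   [¬□-rule on 5: fresh world w2, w1Rw2]
8. ¬q, w2   [□-rule on 2 via w0Rw2]
Accessibility: w0Rw0, w0Rw1, w0Rw2, w1Rw0, w1Rw1, w1Rw2, w2Rw0, w2Rw1, w2Rw2
Branch closes: q and ¬q both at w2.
All branches of the negation close; one closing branch shown above.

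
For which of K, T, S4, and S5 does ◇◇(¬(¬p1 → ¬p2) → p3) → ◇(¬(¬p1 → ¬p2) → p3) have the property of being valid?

T-tableau for the negation ¬(◇◇(¬(¬p1 → ¬p2) → p3) → ◇(¬(¬p1 → ¬p2) → p3)):
1. ¬(◇◇(¬(¬p1 → ¬p2) → p3) → ◇(¬(¬p1 → ¬p2) → p3)), u
2. ◇◇(¬(¬p1 → ¬p2) → p3), u
3. ¬◇(¬(¬p1 → ¬p2) → p3), u
4. ¬(¬(¬p1 → ¬p2) → p3), u
5. ¬(¬p1 → ¬p2), u
6. ¬p3, u
7. ¬p1, u
8. p2, u
9. ◇(¬(¬p1 → ¬p2) → p3), v
10. ¬(¬(¬p1 → ¬p2) → p3), v
11. ¬(¬p1 → ¬p2), v
12. ¬p3, v
13. ¬p1, v
14. p2, v
15. ¬(¬p1 → ¬p2) → p3, w
16. p3, w
Accessibility: uRu, uRv, vRv, vRw, wRw
Complete open branch: countermodel on a T-frame, so not valid in T, nor in K (the same frame is also a K-frame).
S4-tableau for the negation ¬(◇◇(¬(¬p1 → ¬p2) → p3) → ◇(¬(¬p1 → ¬p2) → p3)):
1. ¬(◇◇(¬(¬p1 → ¬p2) → p3) → ◇(¬(¬p1 → ¬p2) → p3)), u
2. ◇◇(¬(¬p1 → ¬p2) → p3), u
3. ¬◇(¬(¬p1 → ¬p2) → p3), u
4. ¬(¬(¬p1 → ¬p2) → p3), u
5. ¬(¬p1 → ¬p2), u
6. ¬p3, u
7. ¬p1, u
8. p2, u
9. ◇(¬(¬p1 → ¬p2) → p3), v
10. ¬(¬(¬p1 → ¬p2) → p3), v
11. ¬(¬p1 → ¬p2), v
12. ¬p3, v
13. ¬p1, v
14. p2, v
15. ¬(¬p1 → ¬p2) → p3, w
16. ¬(¬(¬p1 → ¬p2) → p3), w
17. ¬(¬p1 → ¬p2), w
18. ¬p3, w
19. ¬p1, w
20. p2, w
21. ¬p1 → ¬p2, w
22. ¬p2, w
Accessibility: uRu, uRv, uRw, vRv, vRw, wRw
Branch closes: p2 and ¬p2 both at w.
Every branch closes (one shown): valid in S4, hence also in S5 (every theorem of S4 is a theorem of S5).

S4, S5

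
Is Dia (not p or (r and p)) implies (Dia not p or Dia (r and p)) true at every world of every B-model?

Tableau for the negation not (Dia (not p or (r and p)) implies (Dia not p or Dia (r and p))):
1. not (Dia (not p or (r and p)) implies (Dia not p or Dia (r and p))), u
2. Dia (not p or (r and p)), u   [neg-implies-rule on 1]
3. not (Dia not p or Dia (r and p)), u   [neg-implies-rule on 1]
4. not Dia not p, u   [neg-or-rule on 3]
5. not Dia (r and p), u   [neg-or-rule on 3]
6. p, u   [neg-Dia-rule on 4 via uRu]
7. not (r and p), u   [neg-Dia-rule on 5 via uRu]
8. not r, u   [neg-and-rule on 7 (branches; this branch)]
9. not p or (r and p), v   [Dia-rule on 2: fresh world v, uRv]
10. p, v   [neg-Dia-rule on 4 via uRv]
11. not (r and p), v   [neg-Dia-rule on 5 via uRv]
12. r and p, v   [or-rule on 9 (branches; this branch)]
13. r, v   [and-rule on 12]
14. not p, v   [neg-and-rule on 11 (branches; this branch)]
Accessibility: uRu, uRv, vRu, vRv
Branch closes: p and not p both at v.
All branches of the negation close; one closing branch shown above.

Valid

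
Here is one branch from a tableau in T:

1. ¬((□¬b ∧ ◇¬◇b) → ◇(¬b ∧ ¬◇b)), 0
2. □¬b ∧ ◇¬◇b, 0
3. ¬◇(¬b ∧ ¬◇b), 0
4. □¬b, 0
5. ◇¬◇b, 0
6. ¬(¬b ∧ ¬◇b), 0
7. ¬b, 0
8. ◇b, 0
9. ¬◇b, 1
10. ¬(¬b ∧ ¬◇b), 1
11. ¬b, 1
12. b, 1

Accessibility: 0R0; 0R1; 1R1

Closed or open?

Yes, closed

Both b and ¬b appear at 1.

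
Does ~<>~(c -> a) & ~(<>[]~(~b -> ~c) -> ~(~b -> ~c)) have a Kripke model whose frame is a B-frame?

No, unsatisfiable

1. ~<>~(c -> a) & ~(<>[]~(~b -> ~c) -> ~(~b -> ~c)), w0
2. ~<>~(c -> a), w0
3. ~(<>[]~(~b -> ~c) -> ~(~b -> ~c)), w0
4. <>[]~(~b -> ~c), w0
5. ~b -> ~c, w0
6. c -> a, w0
7. ~c, w0
8. a, w0
9. []~(~b -> ~c), w1
10. c -> a, w1
11. ~(~b -> ~c), w0
12. ~b, w0
13. c, w0
Accessibility: w0Rw0, w0Rw1, w1Rw0, w1Rw1
Branch closes: c and ~c both at w0.
(One branch shown.) All branches close.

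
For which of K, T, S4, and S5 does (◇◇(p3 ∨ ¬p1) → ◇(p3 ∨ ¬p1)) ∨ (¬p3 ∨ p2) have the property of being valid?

T, S4, S5

T-tableau for the negation ¬((◇◇(p3 ∨ ¬p1) → ◇(p3 ∨ ¬p1)) ∨ (¬p3 ∨ p2)):
1. ¬((◇◇(p3 ∨ ¬p1) → ◇(p3 ∨ ¬p1)) ∨ (¬p3 ∨ p2)), 0
2. ¬(◇◇(p3 ∨ ¬p1) → ◇(p3 ∨ ¬p1)), 0   [¬∨-rule on 1]
3. ¬(¬p3 ∨ p2), 0   [¬∨-rule on 1]
4. ◇◇(p3 ∨ ¬p1), 0   [¬→-rule on 2]
5. ¬◇(p3 ∨ ¬p1), 0   [¬→-rule on 2]
6. p3, 0   [¬∨-rule on 3]
7. ¬p2, 0   [¬∨-rule on 3]
8. ¬(p3 ∨ ¬p1), 0   [¬◇-rule on 5 via 0R0]
9. ¬p3, 0   [¬∨-rule on 8]
10. p1, 0   [¬∨-rule on 8]
Accessibility: 0R0
Branch closes: p3 and ¬p3 both at 0.
Every branch closes (one shown): valid in T, hence also in S4, S5 (every theorem of T is a theorem of S4 and S5).
K-tableau for the negation ¬((◇◇(p3 ∨ ¬p1) → ◇(p3 ∨ ¬p1)) ∨ (¬p3 ∨ p2)):
1. ¬((◇◇(p3 ∨ ¬p1) → ◇(p3 ∨ ¬p1)) ∨ (¬p3 ∨ p2)), 0
2. ¬(◇◇(p3 ∨ ¬p1) → ◇(p3 ∨ ¬p1)), 0   [¬∨-rule on 1]
3. ¬(¬p3 ∨ p2), 0   [¬∨-rule on 1]
4. ◇◇(p3 ∨ ¬p1), 0   [¬→-rule on 2]
5. ¬◇(p3 ∨ ¬p1), 0   [¬→-rule on 2]
6. p3, 0   [¬∨-rule on 3]
7. ¬p2, 0   [¬∨-rule on 3]
8. ◇(p3 ∨ ¬p1), 1   [◇-rule on 4: fresh world 1, 0R1]
9. ¬(p3 ∨ ¬p1), 1   [¬◇-rule on 5 via 0R1]
10. ¬p3, 1   [¬∨-rule on 9]
11. p1, 1   [¬∨-rule on 9]
12. p3 ∨ ¬p1, 2   [◇-rule on 8: fresh world 2, 1R2]
13. ¬p1, 2   [∨-rule on 12 (branches; this branch)]
Accessibility: 0R1, 1R2
Complete open branch: countermodel on a K-frame, so not valid in K.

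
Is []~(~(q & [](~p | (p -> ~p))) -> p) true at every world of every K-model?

Not valid

Tableau for the negation ~[]~(~(q & [](~p | (p -> ~p))) -> p):
1. ~[]~(~(q & [](~p | (p -> ~p))) -> p), w0
2. ~(q & [](~p | (p -> ~p))) -> p, w1
3. p, w1
Accessibility: w0Rw1
The negation has an open branch (countermodel exists).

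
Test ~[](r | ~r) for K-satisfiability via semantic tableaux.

No, unsatisfiable

1. ~[](r | ~r), w0
2. ~(r | ~r), w1   [~[]-rule on 1: fresh world w1, w0Rw1]
3. ~r, w1   [~|-rule on 2]
4. r, w1   [~|-rule on 2]
Accessibility: w0Rw1
Branch closes: r and ~r both at w1.
All branches of the tableau close; one closing branch shown above.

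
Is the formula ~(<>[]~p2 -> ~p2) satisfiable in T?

1. ~(<>[]~p2 -> ~p2), u
2. <>[]~p2, u   [~->-rule on 1]
3. p2, u   [~->-rule on 1]
4. []~p2, v   [<>-rule on 2: fresh world v, uRv]
5. ~p2, v   [[]-rule on 4 via vRv]
Accessibility: uRu, uRv, vRv

Yes, satisfiable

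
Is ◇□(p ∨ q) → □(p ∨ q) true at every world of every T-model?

Tableau for the negation ¬(◇□(p ∨ q) → □(p ∨ q)):
1. ¬(◇□(p ∨ q) → □(p ∨ q)), u
2. ◇□(p ∨ q), u   [¬→-rule on 1]
3. ¬□(p ∨ q), u   [¬→-rule on 1]
4. □(p ∨ q), v   [◇-rule on 2: fresh world v, uRv]
5. p ∨ q, v   [□-rule on 4 via vRv]
6. q, v   [∨-rule on 5 (branches; this branch)]
7. ¬(p ∨ q), w   [¬□-rule on 3: fresh world w, uRw]
8. ¬p, w   [¬∨-rule on 7]
9. ¬q, w   [¬∨-rule on 7]
Accessibility: uRu, uRv, uRw, vRv, wRw
The negation has an open branch (countermodel exists).

Not valid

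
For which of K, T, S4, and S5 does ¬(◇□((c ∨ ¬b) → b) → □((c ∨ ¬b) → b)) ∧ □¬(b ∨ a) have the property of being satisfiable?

K-tableau for the formula:
1. ¬(◇□((c ∨ ¬b) → b) → □((c ∨ ¬b) → b)) ∧ □¬(b ∨ a), 0
2. ¬(◇□((c ∨ ¬b) → b) → □((c ∨ ¬b) → b)), 0
3. □¬(b ∨ a), 0
4. ◇□((c ∨ ¬b) → b), 0
5. ¬□((c ∨ ¬b) → b), 0
6. □((c ∨ ¬b) → b), 1
7. ¬(b ∨ a), 1
8. ¬b, 1
9. ¬a, 1
10. ¬((c ∨ ¬b) → b), 2
11. c ∨ ¬b, 2
12. ¬b, 2
13. ¬(b ∨ a), 2
14. ¬a, 2
Accessibility: 0R1, 0R2
Complete open branch: satisfiable in K.
T-tableau for the formula:
1. ¬(◇□((c ∨ ¬b) → b) → □((c ∨ ¬b) → b)) ∧ □¬(b ∨ a), 0
2. ¬(◇□((c ∨ ¬b) → b) → □((c ∨ ¬b) → b)), 0
3. □¬(b ∨ a), 0
4. ◇□((c ∨ ¬b) → b), 0
5. ¬□((c ∨ ¬b) → b), 0
6. ¬(b ∨ a), 0
7. ¬b, 0
8. ¬a, 0
9. □((c ∨ ¬b) → b), 1
10. ¬(b ∨ a), 1
11. ¬b, 1
12. ¬a, 1
13. (c ∨ ¬b) → b, 1
14. ¬(c ∨ ¬b), 1
15. ¬c, 1
16. b, 1
Accessibility: 0R0, 0R1, 1R1
Branch closes: b and ¬b both at 1.
Every branch closes (one shown): unsatisfiable in T, hence also in S4, S5 (every S4/S5-frame is a T-frame).

K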